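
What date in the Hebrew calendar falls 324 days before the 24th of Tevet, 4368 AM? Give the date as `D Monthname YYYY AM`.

Counting 324 days back from JDN 1943117 reaches JDN 1942793, which is 26 Shevat 4367 AM.

26 Shevat 4367 AM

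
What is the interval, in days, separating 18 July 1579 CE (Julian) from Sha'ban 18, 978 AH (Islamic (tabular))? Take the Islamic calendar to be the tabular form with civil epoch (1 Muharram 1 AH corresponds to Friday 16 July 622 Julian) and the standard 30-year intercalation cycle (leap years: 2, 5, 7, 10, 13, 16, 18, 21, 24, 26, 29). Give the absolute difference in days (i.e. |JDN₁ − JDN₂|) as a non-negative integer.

First date → JDN 2297986; second date → JDN 2294880.
The interval is |2297986 − 2294880| = 3106 days.

3106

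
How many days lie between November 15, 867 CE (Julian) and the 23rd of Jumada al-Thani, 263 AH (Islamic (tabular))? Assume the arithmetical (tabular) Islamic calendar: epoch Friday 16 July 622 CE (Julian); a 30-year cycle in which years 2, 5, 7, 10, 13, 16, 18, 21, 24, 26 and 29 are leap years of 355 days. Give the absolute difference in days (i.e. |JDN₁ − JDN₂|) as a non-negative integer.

3406

JDN of the first date = 2038048.
JDN of the second date = 2041454.
|2041454 − 2038048| = 3406.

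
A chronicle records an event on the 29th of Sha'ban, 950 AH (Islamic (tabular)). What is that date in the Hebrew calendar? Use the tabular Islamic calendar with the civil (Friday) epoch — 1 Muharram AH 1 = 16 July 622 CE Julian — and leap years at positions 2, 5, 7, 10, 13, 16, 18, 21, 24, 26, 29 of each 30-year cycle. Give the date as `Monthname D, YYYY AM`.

Kislev 30, 5304 AM

The source date corresponds to 7 December 1543 in the proleptic Gregorian calendar (JDN 2284969).
That day falls on 30 Kislev 5304 AM in the Hebrew calendar.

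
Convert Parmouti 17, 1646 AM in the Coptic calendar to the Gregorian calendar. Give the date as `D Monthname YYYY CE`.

Both dates share Julian Day Number 2426092; in the Gregorian calendar that is 25 April 1930 CE.

25 April 1930 CE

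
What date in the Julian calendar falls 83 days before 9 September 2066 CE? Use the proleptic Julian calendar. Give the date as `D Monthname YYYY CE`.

18 June 2066 CE

Counting 83 days back from JDN 2475916 reaches JDN 2475833, which is 18 June 2066 CE.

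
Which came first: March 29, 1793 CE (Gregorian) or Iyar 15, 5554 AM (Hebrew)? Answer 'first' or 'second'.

first

First date → JDN 2376028; second date → JDN 2376440.
JDN 2376028 < JDN 2376440, so the first date is earlier.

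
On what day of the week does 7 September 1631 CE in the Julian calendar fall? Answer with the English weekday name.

Wednesday

In the Gregorian calendar this is 17 September 1631 (JDN 2317030).
Since JDN mod 7 = 2 (0 = Monday), the day is Wednesday.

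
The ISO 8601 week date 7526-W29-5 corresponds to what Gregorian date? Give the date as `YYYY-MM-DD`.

7526-07-23

ISO week 1 of 7526 is the week containing the first Thursday of 7526.
Week 29, day 5 (Friday) lands on 7526-07-23.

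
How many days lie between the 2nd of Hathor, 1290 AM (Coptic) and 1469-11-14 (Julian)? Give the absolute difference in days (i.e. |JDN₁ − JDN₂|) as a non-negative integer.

First date → JDN 2295898; second date → JDN 2257928.
The interval is |2295898 − 2257928| = 37970 days.

37970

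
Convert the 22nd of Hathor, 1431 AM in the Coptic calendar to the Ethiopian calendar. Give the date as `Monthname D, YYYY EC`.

Julian Day Number of the source date = 2347418.
Converting JDN 2347418 to the Ethiopian calendar gives 22 Hidar 1707 EC.

Hidar 22, 1707 EC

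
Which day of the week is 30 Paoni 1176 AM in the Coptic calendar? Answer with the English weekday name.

Equivalently 3 July 1460 Gregorian, JDN 2254498.
2254498 ≡ 1 (mod 7); counting from Monday = 0 gives Tuesday.

Tuesday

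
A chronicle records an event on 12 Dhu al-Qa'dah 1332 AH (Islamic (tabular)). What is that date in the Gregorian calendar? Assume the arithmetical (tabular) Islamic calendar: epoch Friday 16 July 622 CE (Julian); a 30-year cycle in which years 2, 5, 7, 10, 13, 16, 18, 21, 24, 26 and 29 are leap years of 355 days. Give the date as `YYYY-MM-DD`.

Julian Day Number of the source date = 2420408.
Converting JDN 2420408 to the Gregorian calendar gives 2 October 1914 CE.

1914-10-02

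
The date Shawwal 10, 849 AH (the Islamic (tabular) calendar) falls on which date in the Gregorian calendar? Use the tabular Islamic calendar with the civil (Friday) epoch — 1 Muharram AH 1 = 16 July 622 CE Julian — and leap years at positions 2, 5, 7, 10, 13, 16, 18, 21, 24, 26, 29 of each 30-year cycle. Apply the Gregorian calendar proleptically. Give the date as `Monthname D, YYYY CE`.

Julian Day Number of the source date = 2249218.
Converting JDN 2249218 to the Gregorian calendar gives 18 January 1446 CE.

January 18, 1446 CE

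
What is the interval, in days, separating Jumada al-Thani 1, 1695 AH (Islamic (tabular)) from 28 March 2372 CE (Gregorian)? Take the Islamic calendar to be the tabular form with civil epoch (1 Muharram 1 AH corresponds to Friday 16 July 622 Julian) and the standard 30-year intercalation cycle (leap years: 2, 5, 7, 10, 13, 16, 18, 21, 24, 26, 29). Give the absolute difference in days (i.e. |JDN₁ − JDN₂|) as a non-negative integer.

First date → JDN 2548885; second date → JDN 2587502.
The interval is |2548885 − 2587502| = 38617 days.

38617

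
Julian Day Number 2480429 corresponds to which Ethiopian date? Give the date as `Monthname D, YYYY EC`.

JDN 2480429 is 30 January 2079 in the Gregorian calendar.
In the Ethiopian calendar that day is Tir 22, 2071 EC.

Tir 22, 2071 EC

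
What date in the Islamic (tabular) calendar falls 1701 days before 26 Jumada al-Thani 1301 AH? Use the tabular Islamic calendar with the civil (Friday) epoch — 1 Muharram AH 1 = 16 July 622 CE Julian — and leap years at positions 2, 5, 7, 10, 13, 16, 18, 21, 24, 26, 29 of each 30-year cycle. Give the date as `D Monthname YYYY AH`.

9 Ramadan 1296 AH

JDN of 26 Jumada al-Thani 1301 AH = 2409290.
2409290 − 1701 = 2407589.
JDN 2407589 in the tabular Islamic calendar is 9 Ramadan 1296 AH.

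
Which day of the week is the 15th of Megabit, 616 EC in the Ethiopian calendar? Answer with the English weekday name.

Sunday

This is JDN 1949044 (14 March 624 Gregorian).
Since JDN mod 7 = 6 (0 = Monday), the day is Sunday.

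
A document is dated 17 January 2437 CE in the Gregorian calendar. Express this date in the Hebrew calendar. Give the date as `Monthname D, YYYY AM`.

Shevat 10, 6197 AM

Julian Day Number of the source date = 2611173.
Converting JDN 2611173 to the Hebrew calendar gives 10 Shevat 6197 AM.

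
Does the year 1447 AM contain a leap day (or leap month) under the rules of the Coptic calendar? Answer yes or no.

yes

1447 mod 4 = 3; in the Coptic calendar a year is leap when year mod 4 = 3, so it is a leap year.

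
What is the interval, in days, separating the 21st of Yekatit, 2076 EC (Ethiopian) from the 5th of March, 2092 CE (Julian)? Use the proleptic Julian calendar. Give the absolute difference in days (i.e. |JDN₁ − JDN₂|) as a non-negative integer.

2940

First date → JDN 2482285; second date → JDN 2485225.
The interval is |2482285 − 2485225| = 2940 days.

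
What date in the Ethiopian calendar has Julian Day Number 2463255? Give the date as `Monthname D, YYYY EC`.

JDN 2463255 is 23 January 2032 in the Gregorian calendar.
In the Ethiopian calendar that day is Tir 14, 2024 EC.

Tir 14, 2024 EC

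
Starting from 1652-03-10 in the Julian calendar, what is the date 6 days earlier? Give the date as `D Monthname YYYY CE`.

4 March 1652 CE

Counting 6 days back from JDN 2324520 reaches JDN 2324514, which is 4 March 1652 CE.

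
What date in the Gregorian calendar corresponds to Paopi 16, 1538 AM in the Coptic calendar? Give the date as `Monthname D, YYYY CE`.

Both dates share Julian Day Number 2386464; in the Gregorian calendar that is 25 October 1821 CE.

October 25, 1821 CE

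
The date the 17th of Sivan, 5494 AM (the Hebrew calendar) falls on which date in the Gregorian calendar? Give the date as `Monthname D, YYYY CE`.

June 18, 1734 CE

Both dates share Julian Day Number 2354559; in the Gregorian calendar that is 18 June 1734 CE.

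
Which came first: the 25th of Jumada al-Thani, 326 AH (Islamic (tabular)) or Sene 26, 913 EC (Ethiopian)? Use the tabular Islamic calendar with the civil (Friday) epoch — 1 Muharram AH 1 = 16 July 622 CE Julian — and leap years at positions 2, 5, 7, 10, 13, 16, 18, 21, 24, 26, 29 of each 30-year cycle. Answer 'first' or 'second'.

second

Converting both to JDN: 2063781 vs 2057624; the smaller is the second.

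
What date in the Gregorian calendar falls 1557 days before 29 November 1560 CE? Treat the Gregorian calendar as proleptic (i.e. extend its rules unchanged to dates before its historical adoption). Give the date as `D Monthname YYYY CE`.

JDN of 29 November 1560 CE = 2291171.
2291171 − 1557 = 2289614.
JDN 2289614 in the Gregorian calendar is 25 August 1556 CE.

25 August 1556 CE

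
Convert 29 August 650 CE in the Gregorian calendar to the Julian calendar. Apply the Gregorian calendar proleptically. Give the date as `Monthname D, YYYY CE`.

August 26, 650 CE

The Julian–Gregorian offset here is 3 days (Julian trailing).
29 August 650 Gregorian − 3 days → 26 August 650 Julian.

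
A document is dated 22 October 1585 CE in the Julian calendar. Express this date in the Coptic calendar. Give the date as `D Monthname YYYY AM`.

25 Paopi 1302 AM

Julian Day Number of the source date = 2300274.
Converting JDN 2300274 to the Coptic calendar gives 25 Paopi 1302 AM.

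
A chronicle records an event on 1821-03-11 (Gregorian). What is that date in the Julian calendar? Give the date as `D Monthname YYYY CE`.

27 February 1821 CE

The Julian–Gregorian offset here is 12 days (Julian trailing).
11 March 1821 Gregorian − 12 days → 27 February 1821 Julian.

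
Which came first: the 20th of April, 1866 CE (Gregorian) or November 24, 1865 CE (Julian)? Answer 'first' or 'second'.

second

Converting both to JDN: 2402712 vs 2402577; the smaller is the second.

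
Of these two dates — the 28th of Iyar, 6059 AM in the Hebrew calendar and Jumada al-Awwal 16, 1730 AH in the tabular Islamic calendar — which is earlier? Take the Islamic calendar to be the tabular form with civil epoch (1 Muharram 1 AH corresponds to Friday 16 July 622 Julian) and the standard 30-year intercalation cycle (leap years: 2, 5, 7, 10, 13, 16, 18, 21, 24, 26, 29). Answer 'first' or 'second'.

The two dates have Julian Day Numbers 2560901 and 2561273 respectively.
Since 2560901 < 2561273, the first date comes first.

first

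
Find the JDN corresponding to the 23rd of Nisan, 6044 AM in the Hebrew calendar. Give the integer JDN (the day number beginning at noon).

In the Gregorian calendar the same day is 9 April 2284.
JDN 2400001 is 17 November 1858 CE (Gregorian), MJD 0; the target day is +155372 days from there, so JDN = 2555373.

2555373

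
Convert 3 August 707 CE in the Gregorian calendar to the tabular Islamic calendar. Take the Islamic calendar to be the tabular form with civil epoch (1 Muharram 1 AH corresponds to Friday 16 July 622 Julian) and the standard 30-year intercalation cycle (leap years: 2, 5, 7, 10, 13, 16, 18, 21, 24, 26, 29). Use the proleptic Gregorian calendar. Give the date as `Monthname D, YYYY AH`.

Both dates share Julian Day Number 1979500; in the tabular Islamic calendar that is 24 Sha'ban 88 AH.

Sha'ban 24, 88 AH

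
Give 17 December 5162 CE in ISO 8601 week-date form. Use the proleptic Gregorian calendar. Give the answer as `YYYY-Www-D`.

5162-W51-1

The weekday is Monday (ISO weekday 1).
That Monday belongs to ISO week 51 of ISO year 5162.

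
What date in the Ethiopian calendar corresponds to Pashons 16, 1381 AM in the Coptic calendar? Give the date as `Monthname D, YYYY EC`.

Ginbot 16, 1657 EC

Julian Day Number of the source date = 2329330.
Converting JDN 2329330 to the Ethiopian calendar gives 16 Ginbot 1657 EC.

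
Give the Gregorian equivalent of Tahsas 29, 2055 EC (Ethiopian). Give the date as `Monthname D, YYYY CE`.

January 7, 2063 CE

Both dates share Julian Day Number 2474562; in the Gregorian calendar that is 7 January 2063 CE.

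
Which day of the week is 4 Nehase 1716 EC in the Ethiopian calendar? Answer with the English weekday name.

This is JDN 2350958 (8 August 1724 Gregorian).
JDN 2350958 mod 7 = 1, and JDN 0 was a Monday, so this is a Tuesday.

Tuesday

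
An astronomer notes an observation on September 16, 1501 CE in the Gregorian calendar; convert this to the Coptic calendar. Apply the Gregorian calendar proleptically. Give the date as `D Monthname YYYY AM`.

9 Thout 1218 AM

Both dates share Julian Day Number 2269547; in the Coptic calendar that is 9 Thout 1218 AM.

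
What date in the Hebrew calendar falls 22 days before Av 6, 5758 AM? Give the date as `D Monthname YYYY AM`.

13 Tammuz 5758 AM

The starting date is JDN 2451024; 2451024 − 22 = 2451002.
JDN 2451002 corresponds to 13 Tammuz 5758 AM.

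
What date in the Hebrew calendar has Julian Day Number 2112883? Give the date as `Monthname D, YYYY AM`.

Tishrei 20, 4833 AM

The proleptic Gregorian equivalent of JDN 2112883 is 10 October 1072.
In the Hebrew calendar that day is Tishrei 20, 4833 AM.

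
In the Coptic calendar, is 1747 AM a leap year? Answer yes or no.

1747 mod 4 = 3; in the Coptic calendar a year is leap when year mod 4 = 3, so it is a leap year.

yes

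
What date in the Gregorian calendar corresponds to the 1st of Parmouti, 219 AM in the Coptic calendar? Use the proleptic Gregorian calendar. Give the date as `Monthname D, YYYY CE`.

Julian Day Number of the source date = 1904864.
Converting JDN 1904864 to the Gregorian calendar gives 29 March 503 CE.

March 29, 503 CE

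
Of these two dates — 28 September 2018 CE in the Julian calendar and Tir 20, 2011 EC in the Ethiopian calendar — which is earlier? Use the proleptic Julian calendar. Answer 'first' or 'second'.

first

The two dates have Julian Day Numbers 2458403 and 2458512 respectively.
Since 2458403 < 2458512, the first date comes first.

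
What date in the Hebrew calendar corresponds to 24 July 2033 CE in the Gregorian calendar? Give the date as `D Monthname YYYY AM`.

Julian Day Number of the source date = 2463803.
Converting JDN 2463803 to the Hebrew calendar gives 27 Tammuz 5793 AM.

27 Tammuz 5793 AM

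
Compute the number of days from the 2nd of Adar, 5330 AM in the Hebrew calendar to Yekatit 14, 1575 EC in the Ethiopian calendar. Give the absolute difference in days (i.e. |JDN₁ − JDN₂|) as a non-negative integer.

First date → JDN 2294538; second date → JDN 2299287.
The interval is |2294538 − 2299287| = 4749 days.

4749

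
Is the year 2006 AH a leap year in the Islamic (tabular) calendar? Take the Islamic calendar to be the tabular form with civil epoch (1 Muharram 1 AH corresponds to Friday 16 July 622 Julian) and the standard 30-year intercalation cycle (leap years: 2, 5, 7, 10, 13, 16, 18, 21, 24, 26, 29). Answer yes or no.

yes

Year 2006 AH is year 26 of its 30-year cycle; leap positions are 2, 5, 7, 10, 13, 16, 18, 21, 24, 26, 29, so it is a leap year (355 days).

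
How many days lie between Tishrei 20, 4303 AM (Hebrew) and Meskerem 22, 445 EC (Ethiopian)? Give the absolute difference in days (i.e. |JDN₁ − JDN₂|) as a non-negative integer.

First date → JDN 1919310; second date → JDN 1886413.
The interval is |1919310 − 1886413| = 32897 days.

32897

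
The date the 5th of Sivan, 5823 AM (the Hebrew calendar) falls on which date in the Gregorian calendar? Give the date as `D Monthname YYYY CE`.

Julian Day Number of the source date = 2474708.
Converting JDN 2474708 to the Gregorian calendar gives 2 June 2063 CE.

2 June 2063 CE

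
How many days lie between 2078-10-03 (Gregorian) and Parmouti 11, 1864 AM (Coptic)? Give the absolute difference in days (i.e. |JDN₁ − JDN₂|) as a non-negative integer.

First date → JDN 2480310; second date → JDN 2505711.
The interval is |2480310 − 2505711| = 25401 days.

25401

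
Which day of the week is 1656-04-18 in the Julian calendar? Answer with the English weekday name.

Equivalently 28 April 1656 Gregorian, JDN 2326020.
2326020 ≡ 4 (mod 7); counting from Monday = 0 gives Friday.

Friday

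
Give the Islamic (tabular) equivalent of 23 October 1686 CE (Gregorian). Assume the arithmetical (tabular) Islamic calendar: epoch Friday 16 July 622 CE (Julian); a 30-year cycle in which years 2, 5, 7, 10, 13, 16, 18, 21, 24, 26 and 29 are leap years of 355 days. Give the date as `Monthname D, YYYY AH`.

Dhu al-Hijjah 5, 1097 AH

Julian Day Number of the source date = 2337155.
Converting JDN 2337155 to the tabular Islamic calendar gives 5 Dhu al-Hijjah 1097 AH.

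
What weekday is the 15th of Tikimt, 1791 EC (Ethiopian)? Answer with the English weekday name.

Tuesday

Equivalently 23 October 1798 Gregorian, JDN 2378062.
JDN 2378062 mod 7 = 1, and JDN 0 was a Monday, so this is a Tuesday.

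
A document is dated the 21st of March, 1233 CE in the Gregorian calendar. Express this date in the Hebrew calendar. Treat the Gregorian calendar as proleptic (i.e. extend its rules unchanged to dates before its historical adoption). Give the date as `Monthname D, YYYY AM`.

Julian Day Number of the source date = 2171484.
Converting JDN 2171484 to the Hebrew calendar gives 2 Nisan 4993 AM.

Nisan 2, 4993 AM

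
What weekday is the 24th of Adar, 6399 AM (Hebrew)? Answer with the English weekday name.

Equivalently 22 March 2639 Gregorian, JDN 2685015.
Since JDN mod 7 = 4 (0 = Monday), the day is Friday.

Friday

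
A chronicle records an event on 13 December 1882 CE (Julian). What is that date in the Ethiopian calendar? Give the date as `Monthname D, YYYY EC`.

The source date corresponds to 25 December 1882 in the Gregorian calendar (JDN 2408805).
That day falls on 17 Tahsas 1875 EC in the Ethiopian calendar.

Tahsas 17, 1875 EC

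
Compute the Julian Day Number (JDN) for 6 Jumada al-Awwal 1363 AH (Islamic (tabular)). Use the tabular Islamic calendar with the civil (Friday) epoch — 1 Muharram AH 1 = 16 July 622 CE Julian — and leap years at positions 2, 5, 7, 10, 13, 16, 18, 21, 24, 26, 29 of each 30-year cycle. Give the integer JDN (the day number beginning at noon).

2431210

In the Gregorian calendar the same day is 29 April 1944.
JDN 2451545 is 1 January 2000 CE (Gregorian); the target day is −20335 days from there, so JDN = 2431210.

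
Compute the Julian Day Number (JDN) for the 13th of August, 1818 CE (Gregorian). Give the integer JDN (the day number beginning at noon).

JDN 2299161 is 15 October 1582 CE (Gregorian); the target day is +86134 days from there, so JDN = 2385295.

2385295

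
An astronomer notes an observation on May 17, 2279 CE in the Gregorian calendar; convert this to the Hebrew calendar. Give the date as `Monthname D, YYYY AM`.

Sivan 5, 6039 AM

Julian Day Number of the source date = 2553584.
Converting JDN 2553584 to the Hebrew calendar gives 5 Sivan 6039 AM.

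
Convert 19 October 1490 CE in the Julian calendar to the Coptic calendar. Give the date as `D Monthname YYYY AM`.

22 Paopi 1207 AM

Both dates share Julian Day Number 2265572; in the Coptic calendar that is 22 Paopi 1207 AM.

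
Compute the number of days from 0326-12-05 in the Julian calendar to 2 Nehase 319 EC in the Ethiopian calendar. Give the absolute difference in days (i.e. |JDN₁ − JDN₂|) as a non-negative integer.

233

JDN of the first date = 1840468.
JDN of the second date = 1840701.
|1840701 − 1840468| = 233.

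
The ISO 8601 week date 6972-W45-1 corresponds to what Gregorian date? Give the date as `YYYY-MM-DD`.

6972-11-02

ISO week 1 of 6972 is the week containing the first Thursday of 6972.
Week 45, day 1 (Monday) lands on 6972-11-02.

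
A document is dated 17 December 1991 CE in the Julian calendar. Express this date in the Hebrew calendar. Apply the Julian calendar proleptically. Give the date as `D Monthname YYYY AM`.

The source date corresponds to 30 December 1991 in the Gregorian calendar (JDN 2448621).
That day falls on 23 Tevet 5752 AM in the Hebrew calendar.

23 Tevet 5752 AM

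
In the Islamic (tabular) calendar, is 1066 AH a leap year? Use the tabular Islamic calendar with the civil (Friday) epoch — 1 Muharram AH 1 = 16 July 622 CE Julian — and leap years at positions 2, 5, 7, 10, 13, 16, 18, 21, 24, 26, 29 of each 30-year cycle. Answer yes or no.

Year 1066 AH is year 16 of its 30-year cycle; leap positions are 2, 5, 7, 10, 13, 16, 18, 21, 24, 26, 29, so it is a leap year (355 days).

yes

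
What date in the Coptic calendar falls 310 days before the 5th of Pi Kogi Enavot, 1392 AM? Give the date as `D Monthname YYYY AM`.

Counting 310 days back from JDN 2333457 reaches JDN 2333147, which is 25 Paopi 1392 AM.

25 Paopi 1392 AM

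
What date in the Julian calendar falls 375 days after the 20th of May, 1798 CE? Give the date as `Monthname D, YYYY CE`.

JDN of the 20th of May, 1798 CE = 2377917.
2377917 + 375 = 2378292.
JDN 2378292 in the Julian calendar is May 30, 1799 CE.

May 30, 1799 CE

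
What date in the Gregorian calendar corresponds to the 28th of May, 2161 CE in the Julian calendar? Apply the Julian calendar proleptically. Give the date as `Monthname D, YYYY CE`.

The Julian–Gregorian offset here is 14 days (Julian trailing).
28 May 2161 Julian + 14 days → 11 June 2161 Gregorian.

June 11, 2161 CE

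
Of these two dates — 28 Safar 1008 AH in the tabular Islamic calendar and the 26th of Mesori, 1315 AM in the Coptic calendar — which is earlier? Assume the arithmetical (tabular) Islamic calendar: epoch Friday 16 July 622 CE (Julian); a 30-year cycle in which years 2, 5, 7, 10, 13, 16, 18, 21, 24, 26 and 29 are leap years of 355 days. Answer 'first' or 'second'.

second

First date → JDN 2305344; second date → JDN 2305323.
JDN 2305323 < JDN 2305344, so the second date is earlier.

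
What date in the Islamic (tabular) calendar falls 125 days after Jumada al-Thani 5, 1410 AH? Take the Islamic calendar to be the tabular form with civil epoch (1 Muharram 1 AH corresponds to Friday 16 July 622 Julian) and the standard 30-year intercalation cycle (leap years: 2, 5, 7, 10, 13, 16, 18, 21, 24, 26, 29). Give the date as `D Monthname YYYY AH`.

12 Shawwal 1410 AH

JDN of Jumada al-Thani 5, 1410 AH = 2447895.
2447895 + 125 = 2448020.
JDN 2448020 in the tabular Islamic calendar is 12 Shawwal 1410 AH.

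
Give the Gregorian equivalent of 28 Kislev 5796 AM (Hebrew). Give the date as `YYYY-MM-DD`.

Both dates share Julian Day Number 2464691; in the Gregorian calendar that is 29 December 2035 CE.

2035-12-29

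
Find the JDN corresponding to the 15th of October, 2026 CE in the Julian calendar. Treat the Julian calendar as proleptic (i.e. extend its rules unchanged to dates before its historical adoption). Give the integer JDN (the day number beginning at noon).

Equivalently 28 October 2026 (Gregorian).
JDN 2451545 is 1 January 2000 CE (Gregorian); the target day is +9797 days from there, so JDN = 2461342.

2461342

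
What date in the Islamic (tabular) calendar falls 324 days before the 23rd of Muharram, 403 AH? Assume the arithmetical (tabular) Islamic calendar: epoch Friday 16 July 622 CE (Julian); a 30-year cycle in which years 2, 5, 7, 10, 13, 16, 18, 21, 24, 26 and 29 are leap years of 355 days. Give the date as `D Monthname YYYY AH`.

23 Safar 402 AH

JDN of the 23rd of Muharram, 403 AH = 2090917.
2090917 − 324 = 2090593.
JDN 2090593 in the tabular Islamic calendar is 23 Safar 402 AH.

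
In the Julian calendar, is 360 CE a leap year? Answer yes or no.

360 mod 4 = 0, so it is a leap year in the Julian calendar.

yes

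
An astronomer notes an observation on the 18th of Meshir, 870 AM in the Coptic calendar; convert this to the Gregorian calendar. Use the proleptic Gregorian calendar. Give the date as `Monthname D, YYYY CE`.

February 19, 1154 CE

Julian Day Number of the source date = 2142599.
Converting JDN 2142599 to the Gregorian calendar gives 19 February 1154 CE.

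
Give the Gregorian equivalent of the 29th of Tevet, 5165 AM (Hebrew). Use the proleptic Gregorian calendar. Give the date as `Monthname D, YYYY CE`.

January 9, 1405 CE

Julian Day Number of the source date = 2234234.
Converting JDN 2234234 to the Gregorian calendar gives 9 January 1405 CE.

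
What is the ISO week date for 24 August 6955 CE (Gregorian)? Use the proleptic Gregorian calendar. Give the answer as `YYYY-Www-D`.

The weekday is Sunday (ISO weekday 7).
That Sunday belongs to ISO week 34 of ISO year 6955.

6955-W34-7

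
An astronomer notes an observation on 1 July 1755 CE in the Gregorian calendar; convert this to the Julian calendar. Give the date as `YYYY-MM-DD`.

1755-06-20

For dates in this range the Gregorian date is 11 days ahead of the Julian.
1 July 1755 Gregorian − 11 days → 20 June 1755 Julian.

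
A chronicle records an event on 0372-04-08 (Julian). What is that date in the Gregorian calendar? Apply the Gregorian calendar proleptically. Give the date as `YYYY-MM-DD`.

The Julian–Gregorian offset here is 1 day (Julian trailing).
8 April 372 Julian + 1 day → 9 April 372 Gregorian.

0372-04-09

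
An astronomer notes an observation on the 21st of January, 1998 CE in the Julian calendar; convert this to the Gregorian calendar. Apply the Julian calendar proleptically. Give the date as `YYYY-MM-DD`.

At this point the Julian calendar is 13 days behind the Gregorian.
21 January 1998 Julian + 13 days → 3 February 1998 Gregorian.

1998-02-03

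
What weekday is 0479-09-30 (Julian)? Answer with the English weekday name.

This is JDN 1896285 (1 October 479 Gregorian).
1896285 ≡ 6 (mod 7); counting from Monday = 0 gives Sunday.

Sunday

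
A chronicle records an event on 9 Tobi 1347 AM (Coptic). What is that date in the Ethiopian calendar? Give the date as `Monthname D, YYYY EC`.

Julian Day Number of the source date = 2316784.
Converting JDN 2316784 to the Ethiopian calendar gives 9 Tir 1623 EC.

Tir 9, 1623 EC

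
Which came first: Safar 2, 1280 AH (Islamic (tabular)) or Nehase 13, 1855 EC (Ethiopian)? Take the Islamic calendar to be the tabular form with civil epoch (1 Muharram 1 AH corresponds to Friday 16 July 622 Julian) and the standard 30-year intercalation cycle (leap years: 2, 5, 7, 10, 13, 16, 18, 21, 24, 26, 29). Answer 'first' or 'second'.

first

The two dates have Julian Day Numbers 2401706 and 2401736 respectively.
Since 2401706 < 2401736, the first date comes first.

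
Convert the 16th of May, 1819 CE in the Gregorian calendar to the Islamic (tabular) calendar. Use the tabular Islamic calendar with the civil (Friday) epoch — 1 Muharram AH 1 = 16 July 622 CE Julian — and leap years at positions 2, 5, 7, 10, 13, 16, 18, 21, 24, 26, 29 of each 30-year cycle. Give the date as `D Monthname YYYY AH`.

21 Rajab 1234 AH

Both dates share Julian Day Number 2385571; in the tabular Islamic calendar that is 21 Rajab 1234 AH.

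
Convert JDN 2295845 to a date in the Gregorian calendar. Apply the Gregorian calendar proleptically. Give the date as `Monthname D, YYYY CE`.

Counting from JDN 2299161 = 15 Oct 1582 gives an offset of -3316 days.

September 16, 1573 CE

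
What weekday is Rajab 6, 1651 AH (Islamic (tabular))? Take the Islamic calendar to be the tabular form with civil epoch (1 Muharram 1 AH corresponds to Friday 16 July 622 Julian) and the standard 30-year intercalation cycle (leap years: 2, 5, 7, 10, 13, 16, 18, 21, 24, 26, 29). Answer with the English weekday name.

In the Gregorian calendar this is 30 November 2223 (JDN 2533327).
JDN 2533327 mod 7 = 6, and JDN 0 was a Monday, so this is a Sunday.

Sunday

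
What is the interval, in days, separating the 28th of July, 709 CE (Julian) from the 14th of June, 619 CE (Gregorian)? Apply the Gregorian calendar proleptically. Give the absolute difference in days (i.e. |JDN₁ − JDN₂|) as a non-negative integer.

32920

JDN of the first date = 1980229.
JDN of the second date = 1947309.
|1947309 − 1980229| = 32920.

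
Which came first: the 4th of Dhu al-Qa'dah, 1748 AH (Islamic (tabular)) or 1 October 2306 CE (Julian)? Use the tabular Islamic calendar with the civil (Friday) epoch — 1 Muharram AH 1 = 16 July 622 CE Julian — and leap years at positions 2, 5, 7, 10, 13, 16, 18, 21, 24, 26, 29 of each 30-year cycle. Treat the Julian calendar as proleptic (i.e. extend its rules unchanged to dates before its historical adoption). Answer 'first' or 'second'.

second

The two dates have Julian Day Numbers 2567817 and 2563598 respectively.
Since 2563598 < 2567817, the second date comes first.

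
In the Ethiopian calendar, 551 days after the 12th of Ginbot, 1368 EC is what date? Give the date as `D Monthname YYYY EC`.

The starting date is JDN 2223769; 2223769 + 551 = 2224320.
JDN 2224320 corresponds to 13 Hidar 1370 EC.

13 Hidar 1370 EC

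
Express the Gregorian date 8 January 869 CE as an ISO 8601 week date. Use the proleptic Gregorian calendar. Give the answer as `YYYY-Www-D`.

0869-W02-2

The weekday is Tuesday (ISO weekday 2).
That Tuesday belongs to ISO week 2 of ISO year 869.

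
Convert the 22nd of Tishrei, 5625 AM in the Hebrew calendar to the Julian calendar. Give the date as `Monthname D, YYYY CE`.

Julian Day Number of the source date = 2402167.
Converting JDN 2402167 to the Julian calendar gives 10 October 1864 CE.

October 10, 1864 CE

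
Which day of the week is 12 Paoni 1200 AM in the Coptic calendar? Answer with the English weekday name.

Equivalently 15 June 1484 Gregorian, JDN 2263246.
2263246 ≡ 6 (mod 7); counting from Monday = 0 gives Sunday.

Sunday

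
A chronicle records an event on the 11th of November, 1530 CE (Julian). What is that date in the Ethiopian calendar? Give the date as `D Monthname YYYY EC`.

The source date corresponds to 21 November 1530 in the proleptic Gregorian calendar (JDN 2280205).
That day falls on 15 Hidar 1523 EC in the Ethiopian calendar.

15 Hidar 1523 EC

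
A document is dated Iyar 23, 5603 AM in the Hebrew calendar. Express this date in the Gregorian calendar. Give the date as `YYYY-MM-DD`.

1843-05-23

Both dates share Julian Day Number 2394344; in the Gregorian calendar that is 23 May 1843 CE.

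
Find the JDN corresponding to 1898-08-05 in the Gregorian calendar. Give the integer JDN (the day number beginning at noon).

2414507

JDN 2451545 is 1 January 2000 CE (Gregorian); the target day is −37038 days from there, so JDN = 2414507.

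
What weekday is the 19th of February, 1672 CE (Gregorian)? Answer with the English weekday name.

Friday

2331795 ≡ 4 (mod 7); counting from Monday = 0 gives Friday.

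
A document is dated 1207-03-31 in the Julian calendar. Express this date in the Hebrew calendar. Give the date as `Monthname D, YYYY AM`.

Nisan 1, 4967 AM

The source date corresponds to 7 April 1207 in the proleptic Gregorian calendar (JDN 2162004).
That day falls on 1 Nisan 4967 AM in the Hebrew calendar.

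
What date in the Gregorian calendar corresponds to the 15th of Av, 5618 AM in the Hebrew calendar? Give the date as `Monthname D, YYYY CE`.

Julian Day Number of the source date = 2399887.
Converting JDN 2399887 to the Gregorian calendar gives 26 July 1858 CE.

July 26, 1858 CE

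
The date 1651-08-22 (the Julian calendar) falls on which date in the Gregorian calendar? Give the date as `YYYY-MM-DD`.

The Julian–Gregorian offset here is 10 days (Julian trailing).
22 August 1651 Julian + 10 days → 1 September 1651 Gregorian.

1651-09-01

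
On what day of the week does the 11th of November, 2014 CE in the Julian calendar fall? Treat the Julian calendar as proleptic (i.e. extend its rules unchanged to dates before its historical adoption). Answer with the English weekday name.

Monday

In the Gregorian calendar this is 24 November 2014 (JDN 2456986).
Since JDN mod 7 = 0 (0 = Monday), the day is Monday.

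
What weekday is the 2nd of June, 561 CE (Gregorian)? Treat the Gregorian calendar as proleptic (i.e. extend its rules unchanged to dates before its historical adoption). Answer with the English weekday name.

Tuesday

Since JDN mod 7 = 1 (0 = Monday), the day is Tuesday.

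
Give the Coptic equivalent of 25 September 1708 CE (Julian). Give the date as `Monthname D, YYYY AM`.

The source date corresponds to 6 October 1708 in the Gregorian calendar (JDN 2345173).
That day falls on 28 Thout 1425 AM in the Coptic calendar.

Thout 28, 1425 AM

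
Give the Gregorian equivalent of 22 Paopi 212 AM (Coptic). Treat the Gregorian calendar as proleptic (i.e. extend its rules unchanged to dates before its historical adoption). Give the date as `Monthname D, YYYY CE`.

October 21, 495 CE

Julian Day Number of the source date = 1902149.
Converting JDN 1902149 to the Gregorian calendar gives 21 October 495 CE.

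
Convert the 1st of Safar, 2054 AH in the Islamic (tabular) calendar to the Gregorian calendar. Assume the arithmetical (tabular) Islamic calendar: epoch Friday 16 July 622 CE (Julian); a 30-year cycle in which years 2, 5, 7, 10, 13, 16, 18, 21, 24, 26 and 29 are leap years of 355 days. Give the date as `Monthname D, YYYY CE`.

Julian Day Number of the source date = 2675985.
Converting JDN 2675985 to the Gregorian calendar gives 1 July 2614 CE.

July 1, 2614 CE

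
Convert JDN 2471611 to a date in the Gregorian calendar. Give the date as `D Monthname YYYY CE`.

9 December 2054 CE

Counting from JDN 2299161 = 15 Oct 1582 gives an offset of 172450 days.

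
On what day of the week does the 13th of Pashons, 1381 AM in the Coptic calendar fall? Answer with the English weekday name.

Monday

In the Gregorian calendar this is 18 May 1665 (JDN 2329327).
Since JDN mod 7 = 0 (0 = Monday), the day is Monday.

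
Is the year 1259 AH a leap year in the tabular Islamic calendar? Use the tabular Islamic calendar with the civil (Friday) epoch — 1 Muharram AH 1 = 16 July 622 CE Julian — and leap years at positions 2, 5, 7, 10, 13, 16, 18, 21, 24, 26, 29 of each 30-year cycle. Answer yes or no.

yes

Year 1259 AH is year 29 of its 30-year cycle; leap positions are 2, 5, 7, 10, 13, 16, 18, 21, 24, 26, 29, so it is a leap year (355 days).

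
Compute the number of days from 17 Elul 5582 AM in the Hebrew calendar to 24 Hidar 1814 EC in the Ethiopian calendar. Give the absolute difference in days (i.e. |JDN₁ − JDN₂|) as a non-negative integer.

275

First date → JDN 2386777; second date → JDN 2386502.
The interval is |2386777 − 2386502| = 275 days.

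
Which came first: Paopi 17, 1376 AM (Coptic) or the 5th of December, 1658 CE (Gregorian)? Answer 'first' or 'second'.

second

The two dates have Julian Day Numbers 2327295 and 2326971 respectively.
Since 2326971 < 2327295, the second date comes first.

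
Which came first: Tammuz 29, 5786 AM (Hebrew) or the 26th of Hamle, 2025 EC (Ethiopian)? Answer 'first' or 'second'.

first

The two dates have Julian Day Numbers 2461236 and 2463812 respectively.
Since 2461236 < 2463812, the first date comes first.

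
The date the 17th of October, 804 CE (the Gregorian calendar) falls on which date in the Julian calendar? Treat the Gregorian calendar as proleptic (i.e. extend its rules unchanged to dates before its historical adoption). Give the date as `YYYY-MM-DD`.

At this point the Julian calendar is 4 days behind the Gregorian.
17 October 804 Gregorian − 4 days → 13 October 804 Julian.

0804-10-13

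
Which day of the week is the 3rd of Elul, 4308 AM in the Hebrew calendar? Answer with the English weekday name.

Sunday

In the proleptic Gregorian calendar this is 25 August 548 (JDN 1921450).
JDN 1921450 mod 7 = 6, and JDN 0 was a Monday, so this is a Sunday.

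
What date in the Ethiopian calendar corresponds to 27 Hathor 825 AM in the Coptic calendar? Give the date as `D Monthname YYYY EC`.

Julian Day Number of the source date = 2126082.
Converting JDN 2126082 to the Ethiopian calendar gives 27 Hidar 1101 EC.

27 Hidar 1101 EC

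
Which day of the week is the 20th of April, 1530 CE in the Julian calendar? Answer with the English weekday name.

In the proleptic Gregorian calendar this is 30 April 1530 (JDN 2280000).
JDN 2280000 mod 7 = 2, and JDN 0 was a Monday, so this is a Wednesday.

Wednesday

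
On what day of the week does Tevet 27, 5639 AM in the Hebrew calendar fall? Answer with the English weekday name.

In the Gregorian calendar this is 22 January 1879 (JDN 2407372).
JDN 2407372 mod 7 = 2, and JDN 0 was a Monday, so this is a Wednesday.

Wednesday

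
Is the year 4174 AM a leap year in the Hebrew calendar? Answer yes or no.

Hebrew year 4174 is year 13 of its 19-year Metonic cycle; leap years are at positions 3, 6, 8, 11, 14, 17, 19, so it is a common year (12 months).

no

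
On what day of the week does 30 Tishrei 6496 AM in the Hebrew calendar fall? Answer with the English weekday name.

Equivalently 9 October 2735 Gregorian, JDN 2720279.
Since JDN mod 7 = 2 (0 = Monday), the day is Wednesday.

Wednesday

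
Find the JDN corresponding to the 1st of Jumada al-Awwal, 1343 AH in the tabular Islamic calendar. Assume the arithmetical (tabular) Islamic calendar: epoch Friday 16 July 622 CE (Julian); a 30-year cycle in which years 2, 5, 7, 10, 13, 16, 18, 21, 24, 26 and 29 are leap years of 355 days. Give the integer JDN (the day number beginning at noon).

2424118

Equivalently 28 November 1924 (Gregorian).
JDN 2299161 is 15 October 1582 CE (Gregorian); the target day is +124957 days from there, so JDN = 2424118.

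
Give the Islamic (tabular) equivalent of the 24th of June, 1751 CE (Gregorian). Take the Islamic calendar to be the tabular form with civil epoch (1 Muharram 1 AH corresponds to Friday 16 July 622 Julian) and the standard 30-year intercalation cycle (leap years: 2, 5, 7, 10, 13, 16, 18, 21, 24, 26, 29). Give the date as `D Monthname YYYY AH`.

Julian Day Number of the source date = 2360774.
Converting JDN 2360774 to the tabular Islamic calendar gives 30 Rajab 1164 AH.

30 Rajab 1164 AH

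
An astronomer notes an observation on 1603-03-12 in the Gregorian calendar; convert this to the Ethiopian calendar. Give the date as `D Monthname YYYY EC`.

Julian Day Number of the source date = 2306614.
Converting JDN 2306614 to the Ethiopian calendar gives 6 Megabit 1595 EC.

6 Megabit 1595 EC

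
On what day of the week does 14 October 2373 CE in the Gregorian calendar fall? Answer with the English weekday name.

Since JDN mod 7 = 6 (0 = Monday), the day is Sunday.

Sunday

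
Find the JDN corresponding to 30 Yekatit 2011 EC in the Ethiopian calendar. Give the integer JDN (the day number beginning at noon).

2458552

In the Gregorian calendar the same day is 9 March 2019.
JDN 2299161 is 15 October 1582 CE (Gregorian); the target day is +159391 days from there, so JDN = 2458552.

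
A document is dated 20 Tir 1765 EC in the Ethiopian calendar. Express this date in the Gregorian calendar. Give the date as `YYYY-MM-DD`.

Julian Day Number of the source date = 2368661.
Converting JDN 2368661 to the Gregorian calendar gives 26 January 1773 CE.

1773-01-26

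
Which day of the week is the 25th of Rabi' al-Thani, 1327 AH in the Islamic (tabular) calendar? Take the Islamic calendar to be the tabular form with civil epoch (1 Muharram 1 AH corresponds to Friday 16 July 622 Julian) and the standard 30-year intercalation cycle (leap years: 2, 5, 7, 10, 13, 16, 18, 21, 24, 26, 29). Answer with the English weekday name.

This is JDN 2418443 (16 May 1909 Gregorian).
JDN 2418443 mod 7 = 6, and JDN 0 was a Monday, so this is a Sunday.

Sunday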